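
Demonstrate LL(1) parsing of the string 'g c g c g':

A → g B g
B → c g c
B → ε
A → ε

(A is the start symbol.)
LL(1) parsing maintains a stack (initially the start symbol over $) and the input. At each step: if the stack top is a terminal, match it against the current input token; if it is a non-terminal N, replace it with the RHS of M[N, lookahead] (the unique production whose predict set contains the lookahead).

Stack is shown with the top on the left.

Stack      Input        Action
------------------------------
A $        g c g c g $  output A → g B g
g B g $    g c g c g $  match 'g'
B g $      c g c g $    output B → c g c
c g c g $  c g c g $    match 'c'
g c g $    g c g $      match 'g'
c g $      c g $        match 'c'
g $        g $          match 'g'
$          $            accept

The string is accepted.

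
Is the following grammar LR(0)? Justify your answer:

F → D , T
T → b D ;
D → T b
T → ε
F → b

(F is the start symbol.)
A grammar is LR(0) if no state in the canonical LR(0) collection has:
  - both a shift item (dot before a terminal) and a complete item (shift-reduce conflict), or
  - two or more complete items (reduce-reduce conflict; the accept item [F' → F .] counts as a complete item here).

Augment with F' → F and build the canonical LR(0) collection (I0 = CLOSURE({[F' → . F]}), then GOTO on every symbol after a dot until no new states appear). It has 11 states:
  I0: { [D → . T b], [F → . D , T], [F → . b], [F' → . F], [T → . b D ;], [T → .] }  — shift, reduce
  I1: { [F → D . , T] }  — shift
  I2: { [F' → F .] }  — accept
  I3: { [D → T . b] }  — shift
  I4: { [D → . T b], [F → b .], [T → . b D ;], [T → .], [T → b . D ;] }  — shift, 2 reduces
  I5: { [T → b D . ;] }  — shift
  I6: { [D → . T b], [T → . b D ;], [T → .], [T → b . D ;] }  — shift, reduce
  I7: { [T → b D ; .] }  — reduce
  I8: { [D → T b .] }  — reduce
  I9: { [F → D , . T], [T → . b D ;], [T → .] }  — shift, reduce
  I10: { [F → D , T .] }  — reduce

Conflict in state I0:
  Shift-reduce conflict between [T → .] and [F → . b]
So the grammar is NOT LR(0).

Answer: No. Shift-reduce conflict between [T → .] and [F → . b]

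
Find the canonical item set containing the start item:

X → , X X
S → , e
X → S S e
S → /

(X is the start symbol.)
First, augment the grammar with X' → X
I₀ = CLOSURE({ [X' → . X] }):
  [X' → . X] has the dot before X: add [X → . , X X], [X → . S S e]
  [X → . S S e] has the dot before S: add [S → . , e], [S → . /]
No further items can be added.

I₀ = { [S → . , e], [S → . /], [X → . , X X], [X → . S S e], [X' → . X] }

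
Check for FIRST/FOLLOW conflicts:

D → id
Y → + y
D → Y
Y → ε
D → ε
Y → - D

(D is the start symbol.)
No FIRST/FOLLOW conflicts.

A FIRST/FOLLOW conflict occurs when a non-terminal N has a nullable alternative N → β (β ⇒* ε) and another alternative N → α with FIRST(α) ∩ FOLLOW(N) ≠ ∅: on such a lookahead the parser cannot decide between expanding α and letting N vanish via β.

Nullable non-terminals: D, Y.
FIRST sets used below: FIRST(Y) = { '+', '-', ε }

D: nullable alternative(s) D → Y, D → ε; FOLLOW(D) = { $ }
  D → id: FIRST \ {ε} = { 'id' } — disjoint from FOLLOW(D)
  D → Y: FIRST \ {ε} = { '+', '-' } — disjoint from FOLLOW(D)
  D → ε: FIRST \ {ε} = { } — disjoint from FOLLOW(D)

Y: nullable alternative(s) Y → ε; FOLLOW(Y) = { $ }
  Y → + y: FIRST \ {ε} = { '+' } — disjoint from FOLLOW(Y)
  Y → ε: FIRST \ {ε} = { } — this is the only nullable alternative, skip
  Y → - D: FIRST \ {ε} = { '-' } — disjoint from FOLLOW(Y)

No FIRST/FOLLOW conflicts found.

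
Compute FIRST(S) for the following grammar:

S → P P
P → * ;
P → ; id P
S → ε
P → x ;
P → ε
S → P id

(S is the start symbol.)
{ '*', ';', 'id', 'x', ε }

FIRST sets of the other non-terminals involved (by the same procedure, iterated to a fixed point):
  FIRST(P) = { '*', ';', 'x', ε }

From S → P P:
  - P is a non-terminal: add FIRST(P) \ {ε} = { '*', ';', 'x' }
    P is nullable, so continue to the next symbol
  - P is a non-terminal: add FIRST(P) \ {ε} = { '*', ';', 'x' }
    P is nullable and nothing follows, so the whole right-hand side can vanish: ε ∈ FIRST(S)
From S → ε:
  - ε-production, so ε ∈ FIRST(S)
From S → P id:
  - P is a non-terminal: add FIRST(P) \ {ε} = { '*', ';', 'x' }
    P is nullable, so continue to the next symbol
  - id is a terminal: add 'id' and stop

Collecting: FIRST(S) = { '*', ';', 'id', 'x', ε }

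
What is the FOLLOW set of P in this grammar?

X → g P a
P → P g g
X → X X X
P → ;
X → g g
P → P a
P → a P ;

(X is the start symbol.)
{ ';', 'a', 'g' }

To compute FOLLOW(P), find every occurrence of P on a right-hand side N → α P β: add FIRST(β) \ {ε}, and if β is empty or nullable also add FOLLOW(N). Iterate to a fixed point.

In X → g P a: P is followed by a, add FIRST(a) \ {ε} = { 'a' }
In P → P g g: P is followed by g g, add FIRST(g g) \ {ε} = { 'g' }
In P → P a: P is followed by a, add FIRST(a) \ {ε} = { 'a' }
In P → a P ;: P is followed by ';', add FIRST(';') \ {ε} = { ';' }

Taking the union: FOLLOW(P) = { ';', 'a', 'g' }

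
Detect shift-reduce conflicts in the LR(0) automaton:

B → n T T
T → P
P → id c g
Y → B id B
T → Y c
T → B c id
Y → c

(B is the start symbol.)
No shift-reduce conflicts

A shift-reduce conflict occurs when an LR(0) state has both:
  - a complete (reduce) item [A → α .] (dot at the end), and
  - a shift item [B → β . c γ] (dot before a terminal).

Augment with B' → B and build the canonical LR(0) collection (I0 = CLOSURE({[B' → . B]}), then GOTO on every symbol after a dot until no new states appear). It has 17 states:
  I0: { [B → . n T T], [B' → . B] }  — shift
  I1: { [B' → B .] }  — accept
  I2: { [B → . n T T], [B → n . T T], [P → . id c g], [T → . B c id], [T → . P], [T → . Y c], [Y → . B id B], [Y → . c] }  — shift
  I3: { [T → B . c id], [Y → B . id B] }  — shift
  I4: { [T → P .] }  — reduce
  I5: { [B → . n T T], [B → n T . T], [P → . id c g], [T → . B c id], [T → . P], [T → . Y c], [Y → . B id B], [Y → . c] }  — shift
  I6: { [T → Y . c] }  — shift
  I7: { [Y → c .] }  — reduce
  I8: { [P → id . c g] }  — shift
  I9: { [P → id c . g] }  — shift
  I10: { [P → id c g .] }  — reduce
  I11: { [T → Y c .] }  — reduce
  I12: { [B → n T T .] }  — reduce
  I13: { [T → B c . id] }  — shift
  I14: { [B → . n T T], [Y → B id . B] }  — shift
  I15: { [Y → B id B .] }  — reduce
  I16: { [T → B c id .] }  — reduce

No state contains both a complete item and a shift item.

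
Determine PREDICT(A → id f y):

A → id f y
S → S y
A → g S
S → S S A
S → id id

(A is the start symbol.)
{ 'id' }

PREDICT(A → id f y) = (FIRST(RHS) \ {ε}) ∪ (FOLLOW(A) if ε ∈ FIRST(RHS), i.e. RHS ⇒* ε)
FIRST(id f y) = { 'id' }
ε ∉ FIRST(id f y), so FOLLOW(A) is not added.
PREDICT(A → id f y) = { 'id' }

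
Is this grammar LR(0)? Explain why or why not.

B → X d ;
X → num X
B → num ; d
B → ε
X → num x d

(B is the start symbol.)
A grammar is LR(0) if no state in the canonical LR(0) collection has:
  - both a shift item (dot before a terminal) and a complete item (shift-reduce conflict), or
  - two or more complete items (reduce-reduce conflict; the accept item [B' → B .] counts as a complete item here).

Augment with B' → B and build the canonical LR(0) collection (I0 = CLOSURE({[B' → . B]}), then GOTO on every symbol after a dot until no new states appear). It has 12 states:
  I0: { [B → . X d ;], [B → . num ; d], [B → .], [B' → . B], [X → . num X], [X → . num x d] }  — shift, reduce
  I1: { [B' → B .] }  — accept
  I2: { [B → X . d ;] }  — shift
  I3: { [B → num . ; d], [X → . num X], [X → . num x d], [X → num . X], [X → num . x d] }  — shift
  I4: { [B → num ; . d] }  — shift
  I5: { [X → num X .] }  — reduce
  I6: { [X → . num X], [X → . num x d], [X → num . X], [X → num . x d] }  — shift
  I7: { [X → num x . d] }  — shift
  I8: { [X → num x d .] }  — reduce
  I9: { [B → num ; d .] }  — reduce
  I10: { [B → X d . ;] }  — shift
  I11: { [B → X d ; .] }  — reduce

Conflict in state I0:
  Shift-reduce conflict between [B → .] and [B → . num ; d]
So the grammar is NOT LR(0).

Answer: No. Shift-reduce conflict between [B → .] and [B → . num ; d]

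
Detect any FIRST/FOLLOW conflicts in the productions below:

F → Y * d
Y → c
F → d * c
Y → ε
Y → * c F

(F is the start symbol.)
A FIRST/FOLLOW conflict occurs when a non-terminal N has a nullable alternative N → β (β ⇒* ε) and another alternative N → α with FIRST(α) ∩ FOLLOW(N) ≠ ∅: on such a lookahead the parser cannot decide between expanding α and letting N vanish via β.

Nullable non-terminals: Y.

Y: nullable alternative(s) Y → ε; FOLLOW(Y) = { '*' }
  Y → c: FIRST \ {ε} = { 'c' } — disjoint from FOLLOW(Y)
  Y → ε: FIRST \ {ε} = { } — this is the only nullable alternative, skip
  Y → * c F: FIRST \ {ε} = { '*' } — overlaps FOLLOW(Y) on { '*' }: CONFLICT

F has no nullable alternative, so no FIRST/FOLLOW check is needed there.

So the grammar has 1 FIRST/FOLLOW conflict (marked CONFLICT above).

Answer: Yes. Y → '*' c F with FOLLOW(Y) on { '*' }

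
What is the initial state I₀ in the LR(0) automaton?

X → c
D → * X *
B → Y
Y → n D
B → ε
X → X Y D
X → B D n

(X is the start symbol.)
First, augment the grammar with X' → X
I₀ = CLOSURE({ [X' → . X] }):
  [X' → . X] has the dot before X: add [X → . c], [X → . X Y D], [X → . B D n]
  [X → . B D n] has the dot before B: add [B → . Y], [B → .]
  [B → . Y] has the dot before Y: add [Y → . n D]
No further items can be added.

I₀ = { [B → . Y], [B → .], [X → . B D n], [X → . X Y D], [X → . c], [X' → . X], [Y → . n D] }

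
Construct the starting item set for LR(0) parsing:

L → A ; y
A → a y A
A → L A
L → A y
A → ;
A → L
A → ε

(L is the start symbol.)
First, augment the grammar with L' → L
I₀ = CLOSURE({ [L' → . L] }):
  [L' → . L] has the dot before L: add [L → . A ; y], [L → . A y]
  [L → . A ; y] has the dot before A: add [A → . a y A], [A → . L A], [A → . ;], [A → . L], [A → .]
No further items can be added.

I₀ = { [A → . ;], [A → . L A], [A → . L], [A → . a y A], [A → .], [L → . A ; y], [L → . A y], [L' → . L] }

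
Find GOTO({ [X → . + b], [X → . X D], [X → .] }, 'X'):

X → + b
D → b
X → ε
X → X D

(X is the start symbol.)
{ [D → . b], [X → X . D] }

GOTO(I, 'X') = CLOSURE({ [A → αX.β] : [A → α.Xβ] ∈ I, X = 'X' })

Items with dot before 'X', with the dot advanced:
  [X → . X D] → [X → X . D]
Closure of the advanced items:
  [X → X . D] has the dot before D: add [D → . b]

GOTO = { [D → . b], [X → X . D] }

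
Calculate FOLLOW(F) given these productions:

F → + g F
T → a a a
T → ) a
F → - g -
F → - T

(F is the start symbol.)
To compute FOLLOW(F), find every occurrence of F on a right-hand side N → α F β: add FIRST(β) \ {ε}, and if β is empty or nullable also add FOLLOW(N). Iterate to a fixed point.

F is the start symbol, so $ ∈ FOLLOW(F).
In F → + g F: F is at the end; this adds FOLLOW(F) to itself — nothing new

Taking the union: FOLLOW(F) = { $ }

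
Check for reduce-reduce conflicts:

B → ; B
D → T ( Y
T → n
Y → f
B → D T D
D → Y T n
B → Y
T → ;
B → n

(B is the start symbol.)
A reduce-reduce conflict occurs when an LR(0) state has two complete items [A → α .] and [B → β .] — both call for a reduction, and with no lookahead the parser cannot choose between them.

Augment with B' → B and build the canonical LR(0) collection (I0 = CLOSURE({[B' → . B]}), then GOTO on every symbol after a dot until no new states appear). It has 18 states:
  I0: { [B → . ; B], [B → . D T D], [B → . Y], [B → . n], [B' → . B], [D → . T ( Y], [D → . Y T n], [T → . ;], [T → . n], [Y → . f] }  — shift
  I1: { [B → . ; B], [B → . D T D], [B → . Y], [B → . n], [B → ; . B], [D → . T ( Y], [D → . Y T n], [T → . ;], [T → . n], [T → ; .], [Y → . f] }  — shift, reduce
  I2: { [B' → B .] }  — accept
  I3: { [B → D . T D], [T → . ;], [T → . n] }  — shift
  I4: { [D → T . ( Y] }  — shift
  I5: { [B → Y .], [D → Y . T n], [T → . ;], [T → . n] }  — shift, reduce
  I6: { [Y → f .] }  — reduce
  I7: { [B → n .], [T → n .] }  — 2 reduces
  I8: { [T → ; .] }  — reduce
  I9: { [D → Y T . n] }  — shift
  I10: { [T → n .] }  — reduce
  I11: { [D → Y T n .] }  — reduce
  I12: { [D → T ( . Y], [Y → . f] }  — shift
  I13: { [D → T ( Y .] }  — reduce
  I14: { [B → D T . D], [D → . T ( Y], [D → . Y T n], [T → . ;], [T → . n], [Y → . f] }  — shift
  I15: { [B → D T D .] }  — reduce
  I16: { [D → Y . T n], [T → . ;], [T → . n] }  — shift
  I17: { [B → ; B .] }  — reduce

I7 contains complete items [B → n .], [T → n .] — reduce-reduce conflict.

Answer: Yes — I7: [B → n .] vs [T → n .]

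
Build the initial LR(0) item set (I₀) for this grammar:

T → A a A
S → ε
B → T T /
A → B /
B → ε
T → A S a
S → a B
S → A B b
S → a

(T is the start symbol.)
{ [A → . B /], [B → . T T /], [B → .], [T → . A S a], [T → . A a A], [T' → . T] }

First, augment the grammar with T' → T
I₀ = CLOSURE({ [T' → . T] }):
  [T' → . T] has the dot before T: add [T → . A a A], [T → . A S a]
  [T → . A a A] has the dot before A: add [A → . B /]
  [A → . B /] has the dot before B: add [B → . T T /], [B → .]
No further items can be added.

I₀ = { [A → . B /], [B → . T T /], [B → .], [T → . A S a], [T → . A a A], [T' → . T] }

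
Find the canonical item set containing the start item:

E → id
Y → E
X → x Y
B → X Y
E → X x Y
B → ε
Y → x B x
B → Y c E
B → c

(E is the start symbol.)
First, augment the grammar with E' → E
I₀ = CLOSURE({ [E' → . E] }):
  [E' → . E] has the dot before E: add [E → . id], [E → . X x Y]
  [E → . X x Y] has the dot before X: add [X → . x Y]
No further items can be added.

I₀ = { [E → . X x Y], [E → . id], [E' → . E], [X → . x Y] }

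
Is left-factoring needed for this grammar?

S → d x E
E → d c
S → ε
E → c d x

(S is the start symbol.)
Left-factoring is needed when two productions for the same non-terminal
share a common prefix on the right-hand side.

Productions for S:
  S → d x E
  S → ε
Productions for E:
  E → d c
  E → c d x

No common prefixes found.

Answer: No, left-factoring is not needed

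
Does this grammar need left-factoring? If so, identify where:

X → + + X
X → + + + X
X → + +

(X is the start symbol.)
Left-factoring is needed when two productions for the same non-terminal
share a common prefix on the right-hand side.

Productions for X:
  X → + + X
  X → + + + X
  X → + +

Found common prefix '+ +' in productions for X

Answer: Yes, X has productions with common prefix '+ +'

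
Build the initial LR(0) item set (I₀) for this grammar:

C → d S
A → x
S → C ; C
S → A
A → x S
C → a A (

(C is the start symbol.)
{ [C → . a A (], [C → . d S], [C' → . C] }

First, augment the grammar with C' → C
I₀ = CLOSURE({ [C' → . C] }):
  [C' → . C] has the dot before C: add [C → . d S], [C → . a A (]
No further items can be added.

I₀ = { [C → . a A (], [C → . d S], [C' → . C] }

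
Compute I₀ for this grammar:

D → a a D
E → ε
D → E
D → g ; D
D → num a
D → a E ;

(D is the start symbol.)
{ [D → . E], [D → . a E ;], [D → . a a D], [D → . g ; D], [D → . num a], [D' → . D], [E → .] }

First, augment the grammar with D' → D
I₀ = CLOSURE({ [D' → . D] }):
  [D' → . D] has the dot before D: add [D → . a a D], [D → . E], [D → . g ; D], [D → . num a], [D → . a E ;]
  [D → . E] has the dot before E: add [E → .]
No further items can be added.

I₀ = { [D → . E], [D → . a E ;], [D → . a a D], [D → . g ; D], [D → . num a], [D' → . D], [E → .] }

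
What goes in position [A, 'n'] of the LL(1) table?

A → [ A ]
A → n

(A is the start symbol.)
To find M[A, 'n'], we find productions for A where 'n' is in the predict set (PREDICT(N → α) = (FIRST(α) \ {ε}) ∪ (FOLLOW(N) if α ⇒* ε)).

A → [ A ]: PREDICT = { '[' }
A → n: PREDICT = { 'n' }
  'n' is in predict set, so this production goes in M[A, 'n']

M[A, 'n'] = A → n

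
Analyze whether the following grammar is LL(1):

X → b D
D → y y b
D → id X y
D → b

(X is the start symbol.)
Yes, the grammar is LL(1).

For D:
  PREDICT(D → y y b) = { 'y' }
  PREDICT(D → id X y) = { 'id' }
  PREDICT(D → b) = { 'b' }
X has a single production, so nothing to check there.

All predict sets are disjoint. The grammar IS LL(1).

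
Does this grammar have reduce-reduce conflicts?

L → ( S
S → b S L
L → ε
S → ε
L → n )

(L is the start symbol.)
A reduce-reduce conflict occurs when an LR(0) state has two complete items [A → α .] and [B → β .] — both call for a reduction, and with no lookahead the parser cannot choose between them.

Augment with L' → L and build the canonical LR(0) collection (I0 = CLOSURE({[L' → . L]}), then GOTO on every symbol after a dot until no new states appear). It has 9 states:
  I0: { [L → . ( S], [L → . n )], [L → .], [L' → . L] }  — shift, reduce
  I1: { [L → ( . S], [S → . b S L], [S → .] }  — shift, reduce
  I2: { [L' → L .] }  — accept
  I3: { [L → n . )] }  — shift
  I4: { [L → n ) .] }  — reduce
  I5: { [L → ( S .] }  — reduce
  I6: { [S → . b S L], [S → .], [S → b . S L] }  — shift, reduce
  I7: { [L → . ( S], [L → . n )], [L → .], [S → b S . L] }  — shift, reduce
  I8: { [S → b S L .] }  — reduce

No state contains more than one complete item.

Answer: No reduce-reduce conflicts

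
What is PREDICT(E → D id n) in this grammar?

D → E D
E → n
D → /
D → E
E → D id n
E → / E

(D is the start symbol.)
{ '/', 'n' }

PREDICT(E → D id n) = (FIRST(RHS) \ {ε}) ∪ (FOLLOW(E) if ε ∈ FIRST(RHS), i.e. RHS ⇒* ε)
FIRST(D) = { '/', 'n' }
FIRST(D id n) = { '/', 'n' }
ε ∉ FIRST(D id n), so FOLLOW(E) is not added.
PREDICT(E → D id n) = { '/', 'n' }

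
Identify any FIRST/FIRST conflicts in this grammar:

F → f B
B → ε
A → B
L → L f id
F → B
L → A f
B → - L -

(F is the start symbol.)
Yes. L → L f id / L → A f on { '-', 'f' }

FIRST sets of the non-terminals at (or reachable through a nullable prefix from) the front of some alternative:
  FIRST(B) = { '-', ε }
  FIRST(L) = { '-', 'f' }
  FIRST(A) = { '-', ε }

Productions for F:
  F → f B: FIRST = { 'f' }
  F → B: FIRST = { '-', ε }
Productions for B:
  B → ε: FIRST = { ε }
  B → - L -: FIRST = { '-' }
Productions for L:
  L → L f id: FIRST = { '-', 'f' }
  L → A f: FIRST = { '-', 'f' }
A has only one production, so no FIRST/FIRST conflict is possible there.

Conflict for L: L → L f id and L → A f
  Overlap: { '-', 'f' }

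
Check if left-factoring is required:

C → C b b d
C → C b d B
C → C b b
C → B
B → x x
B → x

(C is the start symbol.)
Yes, C has productions with common prefix 'C b'; B has productions with common prefix 'x'

Left-factoring is needed when two productions for the same non-terminal
share a common prefix on the right-hand side.

Productions for C:
  C → C b b d
  C → C b d B
  C → C b b
  C → B
Productions for B:
  B → x x
  B → x

Found common prefix 'C b' in productions for C
Found common prefix 'x' in productions for B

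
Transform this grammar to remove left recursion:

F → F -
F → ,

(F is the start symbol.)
F → , F'
F' → - F'
F' → ε

F is directly left-recursive. The standard transformation for
  A → A α₁ | ... | A α_m | β₁ | ... | β_n
is
  A  → β₁ A' | ... | β_n A'
  A' → α₁ A' | ... | α_m A' | ε

F → , becomes F → , F'
F → F - becomes F' → - F'
Add F' → ε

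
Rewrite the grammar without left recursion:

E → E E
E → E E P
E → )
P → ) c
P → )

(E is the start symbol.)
E → ) E'
E' → E E'
E' → E P E'
E' → ε
P → ) c
P → )

E is directly left-recursive. The standard transformation for
  A → A α₁ | ... | A α_m | β₁ | ... | β_n
is
  A  → β₁ A' | ... | β_n A'
  A' → α₁ A' | ... | α_m A' | ε

E → ) becomes E → ) E'
E → E E becomes E' → E E'
E → E E P becomes E' → E P E'
Add E' → ε

Productions for other non-terminals are unchanged:
  P → ) c
  P → )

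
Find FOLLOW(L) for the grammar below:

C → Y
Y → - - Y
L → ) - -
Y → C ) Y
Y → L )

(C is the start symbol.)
{ ')' }

To compute FOLLOW(L), find every occurrence of L on a right-hand side N → α L β: add FIRST(β) \ {ε}, and if β is empty or nullable also add FOLLOW(N). Iterate to a fixed point.

In Y → L ): L is followed by ')', add FIRST(')') \ {ε} = { ')' }

Taking the union: FOLLOW(L) = { ')' }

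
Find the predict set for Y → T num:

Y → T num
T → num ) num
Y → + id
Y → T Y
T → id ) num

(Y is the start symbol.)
{ 'id', 'num' }

PREDICT(Y → T num) = (FIRST(RHS) \ {ε}) ∪ (FOLLOW(Y) if ε ∈ FIRST(RHS), i.e. RHS ⇒* ε)
FIRST(T) = { 'id', 'num' }
FIRST(T num) = { 'id', 'num' }
ε ∉ FIRST(T num), so FOLLOW(Y) is not added.
PREDICT(Y → T num) = { 'id', 'num' }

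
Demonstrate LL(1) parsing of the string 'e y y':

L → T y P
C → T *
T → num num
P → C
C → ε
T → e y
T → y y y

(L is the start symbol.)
LL(1) parsing maintains a stack (initially the start symbol over $) and the input. At each step: if the stack top is a terminal, match it against the current input token; if it is a non-terminal N, replace it with the RHS of M[N, lookahead] (the unique production whose predict set contains the lookahead).

Stack is shown with the top on the left.

Stack      Input    Action
--------------------------
L $        e y y $  output L → T y P
T y P $    e y y $  output T → e y
e y y P $  e y y $  match 'e'
y y P $    y y $    match 'y'
y P $      y $      match 'y'
P $        $        output P → C
C $        $        output C → ε
$          $        accept

The string is accepted.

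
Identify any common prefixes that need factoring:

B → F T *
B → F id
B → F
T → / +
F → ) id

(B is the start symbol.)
Yes, B has productions with common prefix 'F'

Left-factoring is needed when two productions for the same non-terminal
share a common prefix on the right-hand side.

Productions for B:
  B → F T *
  B → F id
  B → F

Found common prefix 'F' in productions for B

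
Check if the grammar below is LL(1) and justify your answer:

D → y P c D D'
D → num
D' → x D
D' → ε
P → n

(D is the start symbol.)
Relevant sets:
  FOLLOW(D') = { $, 'x' }

For D:
  PREDICT(D → y P c D D') = { 'y' }
  PREDICT(D → num) = { 'num' }
For D':
  PREDICT(D' → x D) = { 'x' }
  PREDICT(D' → ε) = { $, 'x' }
P has a single production, so nothing to check there.

Conflict found: Predict set conflict for D': { 'x' }
The grammar is NOT LL(1).

Answer: No. Predict set conflict for D': { 'x' }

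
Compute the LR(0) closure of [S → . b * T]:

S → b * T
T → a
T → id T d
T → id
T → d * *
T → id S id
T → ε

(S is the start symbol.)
Start with: [S → . b * T]
The dot precedes the terminal b, so nothing is added.

CLOSURE = { [S → . b * T] }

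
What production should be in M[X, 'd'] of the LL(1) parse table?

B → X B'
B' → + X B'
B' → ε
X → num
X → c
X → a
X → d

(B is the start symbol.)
X → d

To find M[X, 'd'], we find productions for X where 'd' is in the predict set (PREDICT(N → α) = (FIRST(α) \ {ε}) ∪ (FOLLOW(N) if α ⇒* ε)).

X → num: PREDICT = { 'num' }
X → c: PREDICT = { 'c' }
X → a: PREDICT = { 'a' }
X → d: PREDICT = { 'd' }
  'd' is in predict set, so this production goes in M[X, 'd']

M[X, 'd'] = X → d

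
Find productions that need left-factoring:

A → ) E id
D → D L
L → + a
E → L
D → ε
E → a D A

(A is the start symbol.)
No, left-factoring is not needed

Left-factoring is needed when two productions for the same non-terminal
share a common prefix on the right-hand side.

Productions for D:
  D → D L
  D → ε
Productions for E:
  E → L
  E → a D A

No common prefixes found.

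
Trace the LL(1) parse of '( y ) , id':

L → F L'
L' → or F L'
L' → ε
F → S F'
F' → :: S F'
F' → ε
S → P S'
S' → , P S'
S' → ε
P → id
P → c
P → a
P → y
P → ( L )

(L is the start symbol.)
LL(1) parsing maintains a stack (initially the start symbol over $) and the input. At each step: if the stack top is a terminal, match it against the current input token; if it is a non-terminal N, replace it with the RHS of M[N, lookahead] (the unique production whose predict set contains the lookahead).

Stack is shown with the top on the left.

Stack                    Input         Action
---------------------------------------------
L $                      ( y ) , id $  output L → F L'
F L' $                   ( y ) , id $  output F → S F'
S F' L' $                ( y ) , id $  output S → P S'
P S' F' L' $             ( y ) , id $  output P → ( L )
( L ) S' F' L' $         ( y ) , id $  match '('
L ) S' F' L' $           y ) , id $    output L → F L'
F L' ) S' F' L' $        y ) , id $    output F → S F'
S F' L' ) S' F' L' $     y ) , id $    output S → P S'
P S' F' L' ) S' F' L' $  y ) , id $    output P → y
y S' F' L' ) S' F' L' $  y ) , id $    match 'y'
S' F' L' ) S' F' L' $    ) , id $      output S' → ε
F' L' ) S' F' L' $       ) , id $      output F' → ε
L' ) S' F' L' $          ) , id $      output L' → ε
) S' F' L' $             ) , id $      match ')'
S' F' L' $               , id $        output S' → , P S'
, P S' F' L' $           , id $        match ','
P S' F' L' $             id $          output P → id
id S' F' L' $            id $          match 'id'
S' F' L' $               $             output S' → ε
F' L' $                  $             output F' → ε
L' $                     $             output L' → ε
$                        $             accept

The string is accepted.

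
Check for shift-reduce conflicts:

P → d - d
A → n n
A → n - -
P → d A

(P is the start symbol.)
No shift-reduce conflicts

Augment with P' → P and build the canonical LR(0) collection (I0 = CLOSURE({[P' → . P]}), then GOTO on every symbol after a dot until no new states appear). It has 10 states:
  I0: { [P → . d - d], [P → . d A], [P' → . P] }  — shift
  I1: { [P' → P .] }  — accept
  I2: { [A → . n - -], [A → . n n], [P → d . - d], [P → d . A] }  — shift
  I3: { [P → d - . d] }  — shift
  I4: { [P → d A .] }  — reduce
  I5: { [A → n . - -], [A → n . n] }  — shift
  I6: { [A → n - . -] }  — shift
  I7: { [A → n n .] }  — reduce
  I8: { [A → n - - .] }  — reduce
  I9: { [P → d - d .] }  — reduce

No state contains both a complete item and a shift item.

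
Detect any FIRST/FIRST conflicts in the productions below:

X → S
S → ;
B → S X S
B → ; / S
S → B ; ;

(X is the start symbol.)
A FIRST/FIRST conflict occurs when two productions N → α and N → β for the same non-terminal have FIRST(α) ∩ FIRST(β) ≠ ∅ (with ε ∈ FIRST of a nullable right-hand side, so two nullable alternatives also conflict).

FIRST sets of the non-terminals at (or reachable through a nullable prefix from) the front of some alternative:
  FIRST(B) = { ';' }
  FIRST(S) = { ';' }

Productions for S:
  S → ;: FIRST = { ';' }
  S → B ; ;: FIRST = { ';' }
Productions for B:
  B → S X S: FIRST = { ';' }
  B → ; / S: FIRST = { ';' }
X has only one production, so no FIRST/FIRST conflict is possible there.

Conflict for S: S → ; and S → B ; ;
  Overlap: { ';' }
Conflict for B: B → S X S and B → ; / S
  Overlap: { ';' }

Answer: Yes. S → ';' / S → B ';' ';' on { ';' }; B → S X S / B → ';' '/' S on { ';' }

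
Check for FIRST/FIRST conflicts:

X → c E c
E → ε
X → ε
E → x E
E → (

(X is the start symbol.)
A FIRST/FIRST conflict occurs when two productions N → α and N → β for the same non-terminal have FIRST(α) ∩ FIRST(β) ≠ ∅ (with ε ∈ FIRST of a nullable right-hand side, so two nullable alternatives also conflict).

Productions for X:
  X → c E c: FIRST = { 'c' }
  X → ε: FIRST = { ε }
Productions for E:
  E → ε: FIRST = { ε }
  E → x E: FIRST = { 'x' }
  E → (: FIRST = { '(' }

All alternatives of each non-terminal have pairwise disjoint FIRST sets.

Answer: No FIRST/FIRST conflicts.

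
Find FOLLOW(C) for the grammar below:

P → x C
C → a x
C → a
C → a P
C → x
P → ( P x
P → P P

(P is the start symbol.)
To compute FOLLOW(C), find every occurrence of C on a right-hand side N → α C β: add FIRST(β) \ {ε}, and if β is empty or nullable also add FOLLOW(N). Iterate to a fixed point.

In P → x C: C is at the end, add FOLLOW(P)

The FOLLOW sets referred to above (computed the same way, to a fixed point):
  FOLLOW(P) = { $, '(', 'x' }

Taking the union: FOLLOW(C) = { $, '(', 'x' }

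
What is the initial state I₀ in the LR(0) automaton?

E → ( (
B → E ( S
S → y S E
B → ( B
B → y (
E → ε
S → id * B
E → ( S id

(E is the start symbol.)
First, augment the grammar with E' → E
I₀ = CLOSURE({ [E' → . E] }):
  [E' → . E] has the dot before E: add [E → . ( (], [E → .], [E → . ( S id]
No further items can be added.

I₀ = { [E → . ( (], [E → . ( S id], [E → .], [E' → . E] }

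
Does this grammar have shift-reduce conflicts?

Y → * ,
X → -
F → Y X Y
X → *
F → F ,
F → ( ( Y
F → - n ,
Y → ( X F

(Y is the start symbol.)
A shift-reduce conflict occurs when an LR(0) state has both:
  - a complete (reduce) item [A → α .] (dot at the end), and
  - a shift item [B → β . c γ] (dot before a terminal).

Augment with Y' → Y and build the canonical LR(0) collection (I0 = CLOSURE({[Y' → . Y]}), then GOTO on every symbol after a dot until no new states appear). It has 19 states:
  I0: { [Y → . ( X F], [Y → . * ,], [Y' → . Y] }  — shift
  I1: { [X → . *], [X → . -], [Y → ( . X F] }  — shift
  I2: { [Y → * . ,] }  — shift
  I3: { [Y' → Y .] }  — accept
  I4: { [Y → * , .] }  — reduce
  I5: { [X → * .] }  — reduce
  I6: { [X → - .] }  — reduce
  I7: { [F → . ( ( Y], [F → . - n ,], [F → . F ,], [F → . Y X Y], [Y → ( X . F], [Y → . ( X F], [Y → . * ,] }  — shift
  I8: { [F → ( . ( Y], [X → . *], [X → . -], [Y → ( . X F] }  — shift
  I9: { [F → - . n ,] }  — shift
  I10: { [F → F . ,], [Y → ( X F .] }  — shift, reduce
  I11: { [F → Y . X Y], [X → . *], [X → . -] }  — shift
  I12: { [F → Y X . Y], [Y → . ( X F], [Y → . * ,] }  — shift
  I13: { [F → Y X Y .] }  — reduce
  I14: { [F → F , .] }  — reduce
  I15: { [F → - n . ,] }  — shift
  I16: { [F → - n , .] }  — reduce
  I17: { [F → ( ( . Y], [Y → . ( X F], [Y → . * ,] }  — shift
  I18: { [F → ( ( Y .] }  — reduce

I10 contains reduce item [Y → ( X F .] and shift item [F → F . ,] — shift-reduce conflict.

Answer: Yes — I10: [Y → ( X F .] vs [F → F . ,]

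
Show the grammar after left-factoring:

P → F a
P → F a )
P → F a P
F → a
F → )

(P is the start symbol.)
P → F a P'
P' → ε
P' → )
P' → P
F → a
F → )

Left-factoring transforms A → αβ₁ | αβ₂ into A → αA' and A' → β₁ | β₂
(α is the longest common prefix among the alternatives). Repeat until
no nonterminal has two alternatives with a common prefix.

Round 1: P has alternatives sharing prefix 'F a'. Introduce P': P → F a P'
  Add: P' → ε
  Add: P' → )
  Add: P' → P

No remaining common prefixes — done.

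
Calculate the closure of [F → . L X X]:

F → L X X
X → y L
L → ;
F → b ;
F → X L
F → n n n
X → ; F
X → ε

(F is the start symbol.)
{ [F → . L X X], [L → . ;] }

To compute CLOSURE, for each item [A → α.Bβ] where B is a non-terminal, add [B → .γ] for all productions B → γ; repeat for the newly added items until nothing changes.

Start with: [F → . L X X]
  [F → . L X X] has the dot before L: add [L → . ;]
No further items can be added.

CLOSURE = { [F → . L X X], [L → . ;] }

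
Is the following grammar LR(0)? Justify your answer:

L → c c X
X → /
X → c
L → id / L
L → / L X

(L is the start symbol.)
A grammar is LR(0) if no state in the canonical LR(0) collection has:
  - both a shift item (dot before a terminal) and a complete item (shift-reduce conflict), or
  - two or more complete items (reduce-reduce conflict; the accept item [L' → L .] counts as a complete item here).

Augment with L' → L and build the canonical LR(0) collection (I0 = CLOSURE({[L' → . L]}), then GOTO on every symbol after a dot until no new states appear). It has 13 states:
  I0: { [L → . / L X], [L → . c c X], [L → . id / L], [L' → . L] }  — shift
  I1: { [L → . / L X], [L → . c c X], [L → . id / L], [L → / . L X] }  — shift
  I2: { [L' → L .] }  — accept
  I3: { [L → c . c X] }  — shift
  I4: { [L → id . / L] }  — shift
  I5: { [L → . / L X], [L → . c c X], [L → . id / L], [L → id / . L] }  — shift
  I6: { [L → id / L .] }  — reduce
  I7: { [L → c c . X], [X → . /], [X → . c] }  — shift
  I8: { [X → / .] }  — reduce
  I9: { [L → c c X .] }  — reduce
  I10: { [X → c .] }  — reduce
  I11: { [L → / L . X], [X → . /], [X → . c] }  — shift
  I12: { [L → / L X .] }  — reduce

Every state is either a pure shift/goto state or contains exactly one complete item and nothing to shift — no conflicts. The grammar is LR(0).

Answer: Yes, the grammar is LR(0)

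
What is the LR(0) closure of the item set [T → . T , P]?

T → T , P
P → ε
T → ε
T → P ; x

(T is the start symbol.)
{ [P → .], [T → . P ; x], [T → . T , P], [T → .] }

To compute CLOSURE, for each item [A → α.Bβ] where B is a non-terminal, add [B → .γ] for all productions B → γ; repeat for the newly added items until nothing changes.

Start with: [T → . T , P]
  [T → . T , P] has the dot before T: add [T → .], [T → . P ; x]
  [T → . P ; x] has the dot before P: add [P → .]
No further items can be added.

CLOSURE = { [P → .], [T → . P ; x], [T → . T , P], [T → .] }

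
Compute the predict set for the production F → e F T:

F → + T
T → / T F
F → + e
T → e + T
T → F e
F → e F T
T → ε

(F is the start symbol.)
{ 'e' }

PREDICT(F → e F T) = (FIRST(RHS) \ {ε}) ∪ (FOLLOW(F) if ε ∈ FIRST(RHS), i.e. RHS ⇒* ε)
FIRST(e F T) = { 'e' }
ε ∉ FIRST(e F T), so FOLLOW(F) is not added.
PREDICT(F → e F T) = { 'e' }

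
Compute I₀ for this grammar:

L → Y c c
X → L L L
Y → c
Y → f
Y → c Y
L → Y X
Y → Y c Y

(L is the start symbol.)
{ [L → . Y X], [L → . Y c c], [L' → . L], [Y → . Y c Y], [Y → . c Y], [Y → . c], [Y → . f] }

First, augment the grammar with L' → L
I₀ = CLOSURE({ [L' → . L] }):
  [L' → . L] has the dot before L: add [L → . Y c c], [L → . Y X]
  [L → . Y c c] has the dot before Y: add [Y → . c], [Y → . f], [Y → . c Y], [Y → . Y c Y]
No further items can be added.

I₀ = { [L → . Y X], [L → . Y c c], [L' → . L], [Y → . Y c Y], [Y → . c Y], [Y → . c], [Y → . f] }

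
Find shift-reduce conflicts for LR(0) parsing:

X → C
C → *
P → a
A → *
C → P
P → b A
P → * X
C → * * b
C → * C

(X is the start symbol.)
Yes — I1: [C → * .] vs [C → . *]; I9: [C → * .] vs [C → . *]; I12: [C → * * b .] vs [A → . *]

A shift-reduce conflict occurs when an LR(0) state has both:
  - a complete (reduce) item [A → α .] (dot at the end), and
  - a shift item [B → β . c γ] (dot before a terminal).

Augment with X' → X and build the canonical LR(0) collection (I0 = CLOSURE({[X' → . X]}), then GOTO on every symbol after a dot until no new states appear). It has 13 states:
  I0: { [C → . * * b], [C → . * C], [C → . *], [C → . P], [P → . * X], [P → . a], [P → . b A], [X → . C], [X' → . X] }  — shift
  I1: { [C → * . * b], [C → * . C], [C → * .], [C → . * * b], [C → . * C], [C → . *], [C → . P], [P → * . X], [P → . * X], [P → . a], [P → . b A], [X → . C] }  — shift, reduce
  I2: { [X → C .] }  — reduce
  I3: { [C → P .] }  — reduce
  I4: { [X' → X .] }  — accept
  I5: { [P → a .] }  — reduce
  I6: { [A → . *], [P → b . A] }  — shift
  I7: { [A → * .] }  — reduce
  I8: { [P → b A .] }  — reduce
  I9: { [C → * * . b], [C → * . * b], [C → * . C], [C → * .], [C → . * * b], [C → . * C], [C → . *], [C → . P], [P → * . X], [P → . * X], [P → . a], [P → . b A], [X → . C] }  — shift, reduce
  I10: { [C → * C .], [X → C .] }  — 2 reduces
  I11: { [P → * X .] }  — reduce
  I12: { [A → . *], [C → * * b .], [P → b . A] }  — shift, reduce

I1 contains reduce item [C → * .] and shift items [C → . *], [C → . * * b], [C → * . * b], [C → . * C], [P → . * X], [P → . a], [P → . b A] — shift-reduce conflict.
I9 contains reduce item [C → * .] and shift items [C → . *], [C → . * * b], [C → * . * b], [C → * * . b], [C → . * C], [P → . * X], [P → . a], [P → . b A] — shift-reduce conflict.
I12 contains reduce item [C → * * b .] and shift item [A → . *] — shift-reduce conflict.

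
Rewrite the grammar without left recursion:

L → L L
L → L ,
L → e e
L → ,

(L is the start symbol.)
L → e e L'
L → , L'
L' → L L'
L' → , L'
L' → ε

L is directly left-recursive. The standard transformation for
  A → A α₁ | ... | A α_m | β₁ | ... | β_n
is
  A  → β₁ A' | ... | β_n A'
  A' → α₁ A' | ... | α_m A' | ε

L → e e becomes L → e e L'
L → , becomes L → , L'
L → L L becomes L' → L L'
L → L , becomes L' → , L'
Add L' → ε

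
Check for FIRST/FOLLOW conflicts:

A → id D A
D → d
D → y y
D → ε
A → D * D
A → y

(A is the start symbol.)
Nullable non-terminals: D.

D: nullable alternative(s) D → ε; FOLLOW(D) = { $, '*', 'd', 'id', 'y' }
  D → d: FIRST \ {ε} = { 'd' } — overlaps FOLLOW(D) on { 'd' }: CONFLICT
  D → y y: FIRST \ {ε} = { 'y' } — overlaps FOLLOW(D) on { 'y' }: CONFLICT
  D → ε: FIRST \ {ε} = { } — this is the only nullable alternative, skip

A has no nullable alternative, so no FIRST/FOLLOW check is needed there.

So the grammar has 2 FIRST/FOLLOW conflicts (marked CONFLICT above).

Answer: Yes. D → d with FOLLOW(D) on { 'd' }; D → y y with FOLLOW(D) on { 'y' }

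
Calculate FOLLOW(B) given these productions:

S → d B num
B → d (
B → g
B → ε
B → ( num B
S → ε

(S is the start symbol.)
{ 'num' }

In S → d B num: B is followed by num, add FIRST(num) \ {ε} = { 'num' }
In B → ( num B: B is at the end; this adds FOLLOW(B) to itself — nothing new

Taking the union: FOLLOW(B) = { 'num' }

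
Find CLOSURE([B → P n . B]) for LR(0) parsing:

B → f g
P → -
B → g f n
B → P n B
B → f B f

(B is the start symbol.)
{ [B → . P n B], [B → . f B f], [B → . f g], [B → . g f n], [B → P n . B], [P → . -] }

Start with: [B → P n . B]
  [B → P n . B] has the dot before B: add [B → . f g], [B → . g f n], [B → . P n B], [B → . f B f]
  [B → . P n B] has the dot before P: add [P → . -]
No further items can be added.

CLOSURE = { [B → . P n B], [B → . f B f], [B → . f g], [B → . g f n], [B → P n . B], [P → . -] }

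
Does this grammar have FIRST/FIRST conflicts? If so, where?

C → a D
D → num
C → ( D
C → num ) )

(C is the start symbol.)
A FIRST/FIRST conflict occurs when two productions N → α and N → β for the same non-terminal have FIRST(α) ∩ FIRST(β) ≠ ∅ (with ε ∈ FIRST of a nullable right-hand side, so two nullable alternatives also conflict).

Productions for C:
  C → a D: FIRST = { 'a' }
  C → ( D: FIRST = { '(' }
  C → num ) ): FIRST = { 'num' }
D has only one production, so no FIRST/FIRST conflict is possible there.

All alternatives of each non-terminal have pairwise disjoint FIRST sets.

Answer: No FIRST/FIRST conflicts.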